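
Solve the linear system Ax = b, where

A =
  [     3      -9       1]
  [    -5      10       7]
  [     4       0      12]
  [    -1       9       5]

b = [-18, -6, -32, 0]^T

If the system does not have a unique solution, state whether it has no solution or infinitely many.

Row-reduce:
R1 ← R1 / (3).
R2 ← R2 + 5·R1.
R3 ← R3 − 4·R1.
R4 ← R4 + 1·R1.
R2 ← R2 / (-5).
R1 ← R1 + 3·R2.
R3 ← R3 − 12·R2.
R4 ← R4 − 6·R2.
R3 ← R3 / (472/15).
R1 ← R1 + 73/15·R3.
R2 ← R2 + 26/15·R3.
R4 ← R4 − 236/15·R3.
Row 4 reduces to 0 = -2, a contradiction. The system is inconsistent.

no solution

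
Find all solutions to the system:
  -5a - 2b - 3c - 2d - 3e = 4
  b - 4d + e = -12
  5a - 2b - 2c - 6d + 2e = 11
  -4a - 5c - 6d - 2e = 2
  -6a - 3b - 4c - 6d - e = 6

a = 1, b = -3, c = -6, d = 3, e = 3

Row-reduce the augmented matrix:
R1 ← R1 / (-5).
R3 ← R3 − 5·R1.
R4 ← R4 + 4·R1.
R5 ← R5 + 6·R1.
R1 ← R1 − 2/5·R2.
R3 ← R3 + 4·R2.
R4 ← R4 − 8/5·R2.
R5 ← R5 + 3/5·R2.
R3 ← R3 / (-5).
R1 ← R1 − 3/5·R3.
R4 ← R4 + 13/5·R3.
R5 ← R5 + 2/5·R3.
R4 ← R4 / (362/25).
R1 ← R1 + 22/25·R4.
R2 ← R2 + 4·R4.
R3 ← R3 − 24/5·R4.
R5 ← R5 + 102/25·R4.
R5 ← R5 / (395/181).
R1 ← R1 − 71/181·R5.
R2 ← R2 − 43/181·R5.
R3 ← R3 − 57/181·R5.
R4 ← R4 + 69/362·R5.
Reading off the reduced rows gives a = 1, b = -3, c = -6, d = 3, e = 3.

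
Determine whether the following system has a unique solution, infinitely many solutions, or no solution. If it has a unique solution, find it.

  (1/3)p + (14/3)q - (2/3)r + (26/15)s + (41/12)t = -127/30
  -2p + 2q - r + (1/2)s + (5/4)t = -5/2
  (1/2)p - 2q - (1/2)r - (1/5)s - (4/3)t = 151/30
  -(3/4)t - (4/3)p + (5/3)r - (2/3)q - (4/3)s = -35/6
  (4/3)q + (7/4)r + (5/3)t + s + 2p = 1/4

infinitely many solutions

Row-reduce:
R1 ← R1 / (1/3).
R2 ← R2 + 2·R1.
R3 ← R3 − 1/2·R1.
R4 ← R4 + 4/3·R1.
R5 ← R5 − 2·R1.
R2 ← R2 / (30).
R1 ← R1 − 14·R2.
R3 ← R3 + 9·R2.
R4 ← R4 − 18·R2.
R5 ← R5 + 80/3·R2.
R3 ← R3 / (-1).
R1 ← R1 − 1/3·R3.
R2 ← R2 + 1/6·R3.
R4 ← R4 − 2·R3.
R5 ← R5 − 47/36·R3.
Swap R4 and R5.
R4 ← R4 / (361/400).
R1 ← R1 − 27/100·R4.
R2 ← R2 − 57/200·R4.
R3 ← R3 + 47/100·R4.
Rank is 4 with 5 unknowns, leaving t free.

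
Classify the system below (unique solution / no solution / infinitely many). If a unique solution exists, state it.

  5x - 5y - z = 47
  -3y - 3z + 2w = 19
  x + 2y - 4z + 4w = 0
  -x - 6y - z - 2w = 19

Row-reduce the augmented matrix:
R1 ← R1 / (5).
R3 ← R3 − 1·R1.
R4 ← R4 + 1·R1.
R2 ← R2 / (-3).
R1 ← R1 + 1·R2.
R3 ← R3 − 3·R2.
R4 ← R4 + 7·R2.
R3 ← R3 / (-34/5).
R1 ← R1 − 4/5·R3.
R2 ← R2 − 1·R3.
R4 ← R4 − 29/5·R3.
R4 ← R4 / (-79/51).
R1 ← R1 − 2/51·R4.
R2 ← R2 − 11/51·R4.
R3 ← R3 + 15/17·R4.
Reading off the reduced rows gives x = 4, y = -6, z = 3, w = 5.

x = 4, y = -6, z = 3, w = 5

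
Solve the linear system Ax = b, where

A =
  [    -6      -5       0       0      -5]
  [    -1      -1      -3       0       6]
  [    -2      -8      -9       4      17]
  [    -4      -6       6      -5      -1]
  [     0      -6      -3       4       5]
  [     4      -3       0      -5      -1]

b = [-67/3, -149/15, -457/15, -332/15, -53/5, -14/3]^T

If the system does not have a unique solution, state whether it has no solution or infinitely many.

x_1 = 7/3, x_2 = 2, x_3 = 6/5, x_4 = 5/3, x_5 = -1/3

Row-reduce the augmented matrix:
R1 ← R1 / (-6).
R2 ← R2 + 1·R1.
R3 ← R3 + 2·R1.
R4 ← R4 + 4·R1.
R6 ← R6 − 4·R1.
R2 ← R2 / (-1/6).
R1 ← R1 − 5/6·R2.
R3 ← R3 + 19/3·R2.
R4 ← R4 + 8/3·R2.
R5 ← R5 + 6·R2.
R6 ← R6 + 19/3·R2.
R3 ← R3 / (105).
R1 ← R1 + 15·R3.
R2 ← R2 − 18·R3.
R4 ← R4 − 54·R3.
R5 ← R5 − 105·R3.
R6 ← R6 − 114·R3.
R4 ← R4 / (-247/35).
R1 ← R1 − 4/7·R4.
R2 ← R2 + 24/35·R4.
R3 ← R3 − 4/105·R4.
R6 ← R6 + 327/35·R4.
Swap R5 and R6.
R5 ← R5 / (-6119/247).
R1 ← R1 − 480/247·R5.
R2 ← R2 + 329/247·R5.
R3 ← R3 + 1633/741·R5.
R4 ← R4 + 593/247·R5.
R6 reduces to 0 = 0, so the extra equation is consistent.
Reading off the reduced rows gives x_1 = 7/3, x_2 = 2, x_3 = 6/5, x_4 = 5/3, x_5 = -1/3.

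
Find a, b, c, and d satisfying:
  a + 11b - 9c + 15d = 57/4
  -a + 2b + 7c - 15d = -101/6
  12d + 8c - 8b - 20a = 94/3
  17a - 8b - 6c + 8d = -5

Row-reduce the augmented matrix:
R2 ← R2 + 1·R1.
R3 ← R3 + 20·R1.
R4 ← R4 − 17·R1.
R2 ← R2 / (13).
R1 ← R1 − 11·R2.
R3 ← R3 − 212·R2.
R4 ← R4 + 195·R2.
R3 ← R3 / (-1812/13).
R1 ← R1 + 95/13·R3.
R2 ← R2 + 2/13·R3.
R4 ← R4 − 117·R3.
R4 ← R4 / (2249/151).
R1 ← R1 + 205/151·R4.
R2 ← R2 + 52/151·R4.
R3 ← R3 + 338/151·R4.
Reading off the reduced rows gives a = -1, b = -1/4, c = -1/3, d = 1.

a = -1, b = -1/4, c = -1/3, d = 1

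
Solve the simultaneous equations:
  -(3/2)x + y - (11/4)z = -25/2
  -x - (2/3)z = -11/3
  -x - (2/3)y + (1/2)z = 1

Row-reduce:
R1 ← R1 / (-3/2).
R2 ← R2 + 1·R1.
R3 ← R3 + 1·R1.
R2 ← R2 / (-2/3).
R1 ← R1 + 2/3·R2.
R3 ← R3 + 4/3·R2.
Rank is 2 with 3 unknowns, leaving z free.

infinitely many solutions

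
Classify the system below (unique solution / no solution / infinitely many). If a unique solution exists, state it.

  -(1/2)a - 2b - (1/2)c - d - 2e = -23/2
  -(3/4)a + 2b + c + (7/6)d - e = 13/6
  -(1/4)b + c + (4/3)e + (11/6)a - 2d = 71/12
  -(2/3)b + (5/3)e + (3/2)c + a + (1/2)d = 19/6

infinitely many solutions

Row-reduce:
R1 ← R1 / (-1/2).
R2 ← R2 + 3/4·R1.
R3 ← R3 − 11/6·R1.
R4 ← R4 − 1·R1.
R2 ← R2 / (5).
R1 ← R1 − 4·R2.
R3 ← R3 + 91/12·R2.
R4 ← R4 + 14/3·R2.
R3 ← R3 / (437/240).
R1 ← R1 + 2/5·R3.
R2 ← R2 − 7/20·R3.
R4 ← R4 − 32/15·R3.
R4 ← R4 / (22729/7866).
R1 ← R1 + 214/437·R4.
R2 ← R2 − 1108/1311·R4.
R3 ← R3 + 1168/1311·R4.
Rank is 4 with 5 unknowns, leaving e free.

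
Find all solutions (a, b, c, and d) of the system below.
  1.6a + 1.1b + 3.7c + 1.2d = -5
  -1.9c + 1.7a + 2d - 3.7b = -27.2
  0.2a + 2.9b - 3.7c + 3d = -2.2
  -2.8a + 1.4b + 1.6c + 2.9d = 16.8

Row-reduce the augmented matrix:
R1 ← R1 / (8/5).
R2 ← R2 − 17/10·R1.
R3 ← R3 − 1/5·R1.
R4 ← R4 + 14/5·R1.
R2 ← R2 / (-779/160).
R1 ← R1 − 11/16·R2.
R3 ← R3 − 221/80·R2.
R4 ← R4 − 133/40·R2.
R3 ← R3 / (-5820/779).
R1 ← R1 − 1160/779·R3.
R2 ← R2 − 933/779·R3.
R4 ← R4 − 839/205·R3.
R4 ← R4 / (1059487/145500).
R1 ← R1 − 2186/1455·R4.
R2 ← R2 − 3627/9700·R4.
R3 ← R3 + 12703/29100·R4.
Reading off the reduced rows gives a = -6, b = 3, c = 1, d = -2.

a = -6, b = 3, c = 1, d = -2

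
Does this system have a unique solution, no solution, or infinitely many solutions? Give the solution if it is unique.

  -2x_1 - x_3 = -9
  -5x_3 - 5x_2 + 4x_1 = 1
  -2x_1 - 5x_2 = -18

x_1 = 4, x_2 = 2, x_3 = 1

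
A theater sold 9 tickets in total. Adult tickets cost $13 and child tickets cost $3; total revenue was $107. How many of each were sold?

Let a = adult tickets, c = child tickets.
  a + c = 9
  13a + 3c = 107
From equation 1: a = 9 − c.
Substitute into equation 2 and solve: c = 1.
Then a = 8.

adult tickets: 8, child tickets: 1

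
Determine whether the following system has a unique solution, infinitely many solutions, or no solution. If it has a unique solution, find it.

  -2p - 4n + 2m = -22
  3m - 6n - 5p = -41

infinitely many solutions

Row-reduce:
R1 ← R1 / (2).
R2 ← R2 − 3·R1.
R2 ← R2 / (-2).
R1 ← R1 + 1·R2.
Rank is 2 with 3 unknowns, leaving n free.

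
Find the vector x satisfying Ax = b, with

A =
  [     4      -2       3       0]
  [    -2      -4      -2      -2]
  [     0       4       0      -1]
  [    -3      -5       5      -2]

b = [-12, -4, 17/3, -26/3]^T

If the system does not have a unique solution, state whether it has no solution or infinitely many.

Row-reduce the augmented matrix:
R1 ← R1 / (4).
R2 ← R2 + 2·R1.
R4 ← R4 + 3·R1.
R2 ← R2 / (-5).
R1 ← R1 + 1/2·R2.
R3 ← R3 − 4·R2.
R4 ← R4 + 13/2·R2.
R3 ← R3 / (-2/5).
R1 ← R1 − 4/5·R3.
R2 ← R2 − 1/10·R3.
R4 ← R4 − 79/10·R3.
R4 ← R4 / (-203/4).
R1 ← R1 + 5·R4.
R2 ← R2 + 1/4·R4.
R3 ← R3 − 13/2·R4.
Reading off the reduced rows gives x_1 = -5/3, x_2 = 5/3, x_3 = -2/3, x_4 = 1.

x_1 = -5/3, x_2 = 5/3, x_3 = -2/3, x_4 = 1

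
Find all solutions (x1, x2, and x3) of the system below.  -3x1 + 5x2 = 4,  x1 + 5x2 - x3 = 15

infinitely many solutions

Row-reduce:
R1 ← R1 / (-3).
R2 ← R2 − 1·R1.
R2 ← R2 / (20/3).
R1 ← R1 + 5/3·R2.
Rank is 2 with 3 unknowns, leaving x3 free.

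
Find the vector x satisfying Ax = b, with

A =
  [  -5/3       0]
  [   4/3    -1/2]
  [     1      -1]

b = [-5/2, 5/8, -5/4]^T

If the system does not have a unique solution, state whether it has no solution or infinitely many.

x_1 = 3/2, x_2 = 11/4

Row-reduce the augmented matrix:
R1 ← R1 / (-5/3).
R2 ← R2 − 4/3·R1.
R3 ← R3 − 1·R1.
R2 ← R2 / (-1/2).
R3 ← R3 + 1·R2.
R3 reduces to 0 = 0, so the extra equation is consistent.
Reading off the reduced rows gives x_1 = 3/2, x_2 = 11/4.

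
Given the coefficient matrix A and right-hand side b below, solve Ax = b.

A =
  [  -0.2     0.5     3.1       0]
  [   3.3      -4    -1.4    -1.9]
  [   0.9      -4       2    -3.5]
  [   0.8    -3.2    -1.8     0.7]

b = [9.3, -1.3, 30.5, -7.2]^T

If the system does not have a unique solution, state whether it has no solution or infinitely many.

x_1 = -5, x_2 = -2, x_3 = 3, x_4 = -6

Row-reduce the augmented matrix:
R1 ← R1 / (-1/5).
R2 ← R2 − 33/10·R1.
R3 ← R3 − 9/10·R1.
R4 ← R4 − 4/5·R1.
R2 ← R2 / (17/4).
R1 ← R1 + 5/2·R2.
R3 ← R3 + 7/4·R2.
R4 ← R4 + 6/5·R2.
R3 ← R3 / (3097/85).
R1 ← R1 − 234/17·R3.
R2 ← R2 − 199/17·R3.
R4 ← R4 − 419/17·R3.
R4 ← R4 / (473899/154850).
R1 ← R1 − 1549/3097·R4.
R2 ← R2 − 14382/15485·R4.
R3 ← R3 + 364/3097·R4.
Reading off the reduced rows gives x_1 = -5, x_2 = -2, x_3 = 3, x_4 = -6.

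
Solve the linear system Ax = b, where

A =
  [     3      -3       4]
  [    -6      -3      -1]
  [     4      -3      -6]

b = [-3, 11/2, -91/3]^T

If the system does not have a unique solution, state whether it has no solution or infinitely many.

Row-reduce the augmented matrix:
R1 ← R1 / (3).
R2 ← R2 + 6·R1.
R3 ← R3 − 4·R1.
R2 ← R2 / (-9).
R1 ← R1 + 1·R2.
R3 ← R3 − 1·R2.
R3 ← R3 / (-95/9).
R1 ← R1 − 5/9·R3.
R2 ← R2 + 7/9·R3.
Reading off the reduced rows gives x_1 = -7/3, x_2 = 2, x_3 = 5/2.

x_1 = -7/3, x_2 = 2, x_3 = 5/2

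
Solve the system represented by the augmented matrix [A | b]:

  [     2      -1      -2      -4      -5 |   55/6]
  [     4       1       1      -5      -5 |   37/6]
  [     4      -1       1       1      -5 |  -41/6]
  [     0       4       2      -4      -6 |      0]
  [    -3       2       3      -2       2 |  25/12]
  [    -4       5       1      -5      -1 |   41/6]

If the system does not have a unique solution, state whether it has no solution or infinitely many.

x_1 = -1/4, x_2 = -1, x_3 = -1, x_4 = -5/2, x_5 = 2/3

Row-reduce the augmented matrix:
R1 ← R1 / (2).
R2 ← R2 − 4·R1.
R3 ← R3 − 4·R1.
R5 ← R5 + 3·R1.
R6 ← R6 + 4·R1.
R2 ← R2 / (3).
R1 ← R1 + 1/2·R2.
R3 ← R3 − 1·R2.
R4 ← R4 − 4·R2.
R5 ← R5 − 1/2·R2.
R6 ← R6 − 3·R2.
R3 ← R3 / (10/3).
R1 ← R1 + 1/6·R3.
R2 ← R2 − 5/3·R3.
R4 ← R4 + 14/3·R3.
R5 ← R5 + 5/6·R3.
R6 ← R6 + 8·R3.
R4 ← R4 / (16/5).
R1 ← R1 + 11/10·R4.
R2 ← R2 + 3·R4.
R3 ← R3 − 12/5·R4.
R5 ← R5 + 13/2·R4.
R6 ← R6 − 16/5·R4.
R5 ← R5 / (-87/4).
R1 ← R1 + 17/4·R5.
R2 ← R2 + 15/2·R5.
R3 ← R3 − 7·R5.
R4 ← R4 + 5/2·R5.
R6 reduces to 0 = 0, so the extra equation is consistent.
Reading off the reduced rows gives x_1 = -1/4, x_2 = -1, x_3 = -1, x_4 = -5/2, x_5 = 2/3.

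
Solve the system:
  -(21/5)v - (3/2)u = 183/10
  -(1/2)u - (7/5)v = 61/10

infinitely many solutions

Row-reduce:
R1 ← R1 / (-3/2).
R2 ← R2 + 1/2·R1.
Rank is 1 with 2 unknowns, leaving v free.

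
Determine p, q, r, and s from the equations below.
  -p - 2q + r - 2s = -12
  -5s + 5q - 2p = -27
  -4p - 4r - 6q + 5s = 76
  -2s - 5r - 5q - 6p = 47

p = -4, q = -1, r = -6, s = 6

Row-reduce the augmented matrix:
R1 ← R1 / (-1).
R2 ← R2 + 2·R1.
R3 ← R3 + 4·R1.
R4 ← R4 + 6·R1.
R2 ← R2 / (9).
R1 ← R1 − 2·R2.
R3 ← R3 − 2·R2.
R4 ← R4 − 7·R2.
R3 ← R3 / (-68/9).
R1 ← R1 + 5/9·R3.
R2 ← R2 + 2/9·R3.
R4 ← R4 + 85/9·R3.
R4 ← R4 / (-23/4).
R1 ← R1 − 5/4·R4.
R2 ← R2 + 1/2·R4.
R3 ← R3 + 7/4·R4.
Reading off the reduced rows gives p = -4, q = -1, r = -6, s = 6.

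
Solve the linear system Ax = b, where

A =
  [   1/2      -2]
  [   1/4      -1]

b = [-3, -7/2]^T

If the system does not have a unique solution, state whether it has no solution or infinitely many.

no solution

Row-reduce:
R1 ← R1 / (1/2).
R2 ← R2 − 1/4·R1.
Row 2 reduces to 0 = -2, a contradiction. The system is inconsistent.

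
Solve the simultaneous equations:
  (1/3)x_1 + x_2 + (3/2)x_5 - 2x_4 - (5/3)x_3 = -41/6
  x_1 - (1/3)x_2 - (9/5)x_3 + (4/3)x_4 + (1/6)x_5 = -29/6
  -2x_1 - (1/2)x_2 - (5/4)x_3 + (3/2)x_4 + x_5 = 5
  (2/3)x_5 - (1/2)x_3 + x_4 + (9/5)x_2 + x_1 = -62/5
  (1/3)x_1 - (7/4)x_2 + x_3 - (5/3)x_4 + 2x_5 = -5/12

Row-reduce the augmented matrix:
R1 ← R1 / (1/3).
R2 ← R2 − 1·R1.
R3 ← R3 + 2·R1.
R4 ← R4 − 1·R1.
R5 ← R5 − 1/3·R1.
R2 ← R2 / (-10/3).
R1 ← R1 − 3·R2.
R3 ← R3 − 11/2·R2.
R4 ← R4 + 6/5·R2.
R5 ← R5 + 11/4·R2.
R3 ← R3 / (-597/100).
R1 ← R1 + 53/25·R3.
R2 ← R2 + 24/25·R3.
R4 ← R4 − 837/250·R3.
R5 ← R5 − 2/75·R3.
R4 ← R4 / (5231/995).
R1 ← R1 − 19/597·R4.
R2 ← R2 + 489/199·R4.
R3 ← R3 + 160/597·R4.
R5 ← R5 + 40903/7164·R4.
R5 ← R5 / (3790373/1129896).
R1 ← R1 + 19207/47079·R5.
R2 ← R2 − 5505/10462·R5.
R3 ← R3 + 24095/47079·R5.
R4 ← R4 + 2015/15693·R5.
Reading off the reduced rows gives x_1 = -4, x_2 = -3, x_3 = 0, x_4 = -1, x_5 = -3.

x_1 = -4, x_2 = -3, x_3 = 0, x_4 = -1, x_5 = -3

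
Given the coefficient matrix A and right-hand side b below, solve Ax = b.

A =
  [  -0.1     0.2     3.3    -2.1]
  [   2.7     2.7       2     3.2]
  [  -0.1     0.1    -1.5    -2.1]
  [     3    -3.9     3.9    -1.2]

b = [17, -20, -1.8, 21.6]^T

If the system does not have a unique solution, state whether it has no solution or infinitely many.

Row-reduce the augmented matrix:
R1 ← R1 / (-1/10).
R2 ← R2 − 27/10·R1.
R3 ← R3 + 1/10·R1.
R4 ← R4 − 3·R1.
R2 ← R2 / (81/10).
R1 ← R1 + 2·R2.
R3 ← R3 + 1/10·R2.
R4 ← R4 − 21/10·R2.
R3 ← R3 / (-2977/810).
R1 ← R1 + 851/81·R3.
R2 ← R2 − 911/81·R3.
R4 ← R4 − 10703/135·R3.
R4 ← R4 / (-1922469/29770).
R1 ← R1 − 28812/2977·R4.
R2 ← R2 + 25680/2977·R4.
R3 ← R3 − 535/2977·R4.
Reading off the reduced rows gives x_1 = -4, x_2 = -4, x_3 = 4, x_4 = -2.

x_1 = -4, x_2 = -4, x_3 = 4, x_4 = -2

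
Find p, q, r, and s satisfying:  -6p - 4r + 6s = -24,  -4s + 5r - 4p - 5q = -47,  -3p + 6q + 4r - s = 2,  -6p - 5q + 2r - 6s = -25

Row-reduce the augmented matrix:
R1 ← R1 / (-6).
R2 ← R2 + 4·R1.
R3 ← R3 + 3·R1.
R4 ← R4 + 6·R1.
R2 ← R2 / (-5).
R3 ← R3 − 6·R2.
R4 ← R4 + 5·R2.
R3 ← R3 / (76/5).
R1 ← R1 − 2/3·R3.
R2 ← R2 + 23/15·R3.
R4 ← R4 + 5/3·R3.
R4 ← R4 / (-313/57).
R1 ← R1 + 23/57·R4.
R2 ← R2 − 13/57·R4.
R3 ← R3 + 17/19·R4.
Reading off the reduced rows gives p = 3, q = 5, r = -6, s = -5.

p = 3, q = 5, r = -6, s = -5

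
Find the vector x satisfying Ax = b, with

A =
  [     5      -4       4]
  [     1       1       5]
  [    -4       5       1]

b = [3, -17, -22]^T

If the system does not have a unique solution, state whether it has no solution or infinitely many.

Row-reduce:
R1 ← R1 / (5).
R2 ← R2 − 1·R1.
R3 ← R3 + 4·R1.
R2 ← R2 / (9/5).
R1 ← R1 + 4/5·R2.
R3 ← R3 − 9/5·R2.
Row 3 reduces to 0 = -2, a contradiction. The system is inconsistent.

no solution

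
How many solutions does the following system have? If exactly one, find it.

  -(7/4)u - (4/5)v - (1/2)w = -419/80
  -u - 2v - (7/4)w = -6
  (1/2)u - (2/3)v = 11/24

u = 9/4, v = 1, w = 1

Row-reduce the augmented matrix:
R1 ← R1 / (-7/4).
R2 ← R2 + 1·R1.
R3 ← R3 − 1/2·R1.
R2 ← R2 / (-54/35).
R1 ← R1 − 16/35·R2.
R3 ← R3 + 94/105·R2.
R3 ← R3 / (229/324).
R1 ← R1 + 4/27·R3.
R2 ← R2 − 205/216·R3.
Reading off the reduced rows gives u = 9/4, v = 1, w = 1.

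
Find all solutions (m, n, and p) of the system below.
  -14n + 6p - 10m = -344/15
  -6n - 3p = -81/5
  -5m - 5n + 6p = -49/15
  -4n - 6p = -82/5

Row-reduce the augmented matrix:
R1 ← R1 / (-10).
R3 ← R3 + 5·R1.
R2 ← R2 / (-6).
R1 ← R1 − 7/5·R2.
R3 ← R3 − 2·R2.
R4 ← R4 + 4·R2.
R3 ← R3 / (2).
R1 ← R1 + 13/10·R3.
R2 ← R2 − 1/2·R3.
R4 ← R4 + 4·R3.
R4 reduces to 0 = 0, so the extra equation is consistent.
Reading off the reduced rows gives m = 1/3, n = 2, p = 7/5.

m = 1/3, n = 2, p = 7/5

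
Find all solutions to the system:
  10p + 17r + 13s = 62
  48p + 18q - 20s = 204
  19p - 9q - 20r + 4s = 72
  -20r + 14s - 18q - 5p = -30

infinitely many solutions

Row-reduce:
R1 ← R1 / (10).
R2 ← R2 − 48·R1.
R3 ← R3 − 19·R1.
R4 ← R4 + 5·R1.
R2 ← R2 / (18).
R3 ← R3 + 9·R2.
R4 ← R4 + 18·R2.
R3 ← R3 / (-931/10).
R1 ← R1 − 17/10·R3.
R2 ← R2 + 68/15·R3.
R4 ← R4 + 931/10·R3.
Rank is 3 with 4 unknowns, leaving s free.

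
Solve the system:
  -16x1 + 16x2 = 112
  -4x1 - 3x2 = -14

Row-reduce the augmented matrix:
R1 ← R1 / (-16).
R2 ← R2 + 4·R1.
R2 ← R2 / (-7).
R1 ← R1 + 1·R2.
Reading off the reduced rows gives x1 = -1, x2 = 6.

x1 = -1, x2 = 6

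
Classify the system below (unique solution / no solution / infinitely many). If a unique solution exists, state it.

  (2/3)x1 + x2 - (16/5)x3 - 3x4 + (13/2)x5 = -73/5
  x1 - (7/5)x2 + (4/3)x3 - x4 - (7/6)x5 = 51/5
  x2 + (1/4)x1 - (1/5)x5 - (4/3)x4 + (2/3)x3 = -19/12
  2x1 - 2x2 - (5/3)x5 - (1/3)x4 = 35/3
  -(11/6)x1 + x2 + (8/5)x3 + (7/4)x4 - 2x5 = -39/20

Row-reduce:
R1 ← R1 / (2/3).
R2 ← R2 − 1·R1.
R3 ← R3 − 1/4·R1.
R4 ← R4 − 2·R1.
R5 ← R5 + 11/6·R1.
R2 ← R2 / (-29/10).
R1 ← R1 − 3/2·R2.
R3 ← R3 − 5/8·R2.
R4 ← R4 + 5·R2.
R5 ← R5 − 15/4·R2.
R3 ← R3 / (1387/435).
R1 ← R1 + 236/145·R3.
R2 ← R2 + 184/87·R3.
R4 ← R4 + 424/435·R3.
R5 ← R5 − 106/145·R3.
R4 ← R4 / (613/219).
R1 ← R1 + 176/73·R4.
R2 ← R2 + 185/219·R4.
R3 ← R3 − 25/146·R4.
R5 ← R5 + 613/292·R4.
Row 5 reduces to 0 = -1/2, a contradiction. The system is inconsistent.

no solution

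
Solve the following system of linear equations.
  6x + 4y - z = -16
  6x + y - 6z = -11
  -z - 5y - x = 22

x = 1, y = -5, z = 2

Row-reduce the augmented matrix:
R1 ← R1 / (6).
R2 ← R2 − 6·R1.
R3 ← R3 + 1·R1.
R2 ← R2 / (-3).
R1 ← R1 − 2/3·R2.
R3 ← R3 + 13/3·R2.
R3 ← R3 / (109/18).
R1 ← R1 + 23/18·R3.
R2 ← R2 − 5/3·R3.
Reading off the reduced rows gives x = 1, y = -5, z = 2.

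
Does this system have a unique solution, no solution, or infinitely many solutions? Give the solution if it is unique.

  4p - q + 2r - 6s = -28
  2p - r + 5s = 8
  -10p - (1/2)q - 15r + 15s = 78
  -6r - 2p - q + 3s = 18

Row-reduce:
R1 ← R1 / (4).
R2 ← R2 − 2·R1.
R3 ← R3 + 10·R1.
R4 ← R4 + 2·R1.
R2 ← R2 / (1/2).
R1 ← R1 + 1/4·R2.
R3 ← R3 + 3·R2.
R4 ← R4 + 3/2·R2.
R3 ← R3 / (-22).
R1 ← R1 + 1/2·R3.
R2 ← R2 + 4·R3.
R4 ← R4 + 11·R3.
Rank is 3 with 4 unknowns, leaving s free.

infinitely many solutions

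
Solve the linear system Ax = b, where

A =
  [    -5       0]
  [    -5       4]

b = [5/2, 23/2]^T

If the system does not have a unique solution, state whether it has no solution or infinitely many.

Row-reduce the augmented matrix:
R1 ← R1 / (-5).
R2 ← R2 + 5·R1.
R2 ← R2 / (4).
Reading off the reduced rows gives x_1 = -1/2, x_2 = 9/4.

x_1 = -1/2, x_2 = 9/4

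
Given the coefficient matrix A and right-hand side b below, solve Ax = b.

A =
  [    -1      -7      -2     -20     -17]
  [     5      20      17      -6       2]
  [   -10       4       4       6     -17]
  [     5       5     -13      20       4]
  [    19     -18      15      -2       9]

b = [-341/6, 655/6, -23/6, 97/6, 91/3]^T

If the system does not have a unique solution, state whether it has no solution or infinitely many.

Row-reduce the augmented matrix:
R1 ← R1 / (-1).
R2 ← R2 − 5·R1.
R3 ← R3 + 10·R1.
R4 ← R4 − 5·R1.
R5 ← R5 − 19·R1.
R2 ← R2 / (-15).
R1 ← R1 − 7·R2.
R3 ← R3 − 74·R2.
R4 ← R4 + 30·R2.
R5 ← R5 + 151·R2.
R3 ← R3 / (878/15).
R1 ← R1 − 79/15·R3.
R2 ← R2 + 7/15·R3.
R4 ← R4 + 37·R3.
R5 ← R5 + 1402/15·R3.
R4 ← R4 / (-30001/439).
R1 ← R1 + 417/439·R4.
R2 ← R2 − 1993/439·R4.
R3 ← R3 + 2377/439·R4.
R5 ← R5 − 78574/439·R4.
R5 ← R5 / (-2699167/30001).
R1 ← R1 − 72444/30001·R5.
R2 ← R2 + 49033/30001·R5.
R3 ← R3 − 51857/30001·R5.
R4 ← R4 − 67709/60002·R5.
Reading off the reduced rows gives x_1 = 7/3, x_2 = 3, x_3 = 5/2, x_4 = 1, x_5 = 1/2.

x_1 = 7/3, x_2 = 3, x_3 = 5/2, x_4 = 1, x_5 = 1/2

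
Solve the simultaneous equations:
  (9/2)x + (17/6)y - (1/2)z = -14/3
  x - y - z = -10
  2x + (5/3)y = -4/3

Row-reduce:
R1 ← R1 / (9/2).
R2 ← R2 − 1·R1.
R3 ← R3 − 2·R1.
R2 ← R2 / (-44/27).
R1 ← R1 − 17/27·R2.
R3 ← R3 − 11/27·R2.
Row 3 reduces to 0 = -3/2, a contradiction. The system is inconsistent.

no solution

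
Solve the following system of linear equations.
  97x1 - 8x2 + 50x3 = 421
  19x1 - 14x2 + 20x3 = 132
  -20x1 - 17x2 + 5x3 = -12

Row-reduce:
R1 ← R1 / (97).
R2 ← R2 − 19·R1.
R3 ← R3 + 20·R1.
R2 ← R2 / (-1206/97).
R1 ← R1 + 8/97·R2.
R3 ← R3 + 1809/97·R2.
Row 3 reduces to 0 = 1/2, a contradiction. The system is inconsistent.

no solution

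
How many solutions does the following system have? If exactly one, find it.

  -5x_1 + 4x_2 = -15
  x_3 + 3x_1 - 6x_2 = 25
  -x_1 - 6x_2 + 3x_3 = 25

Row-reduce the augmented matrix:
R1 ← R1 / (-5).
R2 ← R2 − 3·R1.
R3 ← R3 + 1·R1.
R2 ← R2 / (-18/5).
R1 ← R1 + 4/5·R2.
R3 ← R3 + 34/5·R2.
R3 ← R3 / (10/9).
R1 ← R1 + 2/9·R3.
R2 ← R2 + 5/18·R3.
Reading off the reduced rows gives x_1 = -1, x_2 = -5, x_3 = -2.

x_1 = -1, x_2 = -5, x_3 = -2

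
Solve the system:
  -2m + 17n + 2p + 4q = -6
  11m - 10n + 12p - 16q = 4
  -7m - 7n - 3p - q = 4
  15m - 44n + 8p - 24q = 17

no solution

Row-reduce:
R1 ← R1 / (-2).
R2 ← R2 − 11·R1.
R3 ← R3 + 7·R1.
R4 ← R4 − 15·R1.
R2 ← R2 / (167/2).
R1 ← R1 + 17/2·R2.
R3 ← R3 + 133/2·R2.
R4 ← R4 − 167/2·R2.
R3 ← R3 / (1389/167).
R1 ← R1 − 224/167·R3.
R2 ← R2 − 46/167·R3.
Row 4 reduces to 0 = 1, a contradiction. The system is inconsistent.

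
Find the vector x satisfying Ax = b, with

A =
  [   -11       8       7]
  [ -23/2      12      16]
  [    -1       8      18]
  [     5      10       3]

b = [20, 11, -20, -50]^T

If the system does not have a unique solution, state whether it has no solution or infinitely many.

Row-reduce:
R1 ← R1 / (-11).
R2 ← R2 + 23/2·R1.
R3 ← R3 + 1·R1.
R4 ← R4 − 5·R1.
R2 ← R2 / (40/11).
R1 ← R1 + 8/11·R2.
R3 ← R3 − 80/11·R2.
R4 ← R4 − 150/11·R2.
Swap R3 and R4.
R3 ← R3 / (-211/8).
R1 ← R1 − 11/10·R3.
R2 ← R2 − 191/80·R3.
Row 4 reduces to 0 = -2, a contradiction. The system is inconsistent.

no solution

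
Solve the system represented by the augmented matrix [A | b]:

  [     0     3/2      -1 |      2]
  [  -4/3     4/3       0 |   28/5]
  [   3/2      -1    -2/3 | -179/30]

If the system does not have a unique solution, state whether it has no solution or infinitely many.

x_1 = -11/5, x_2 = 2, x_3 = 1

Row-reduce the augmented matrix:
Swap R1 and R2.
R1 ← R1 / (-4/3).
R3 ← R3 − 3/2·R1.
R2 ← R2 / (3/2).
R1 ← R1 + 1·R2.
R3 ← R3 − 1/2·R2.
R3 ← R3 / (-1/3).
R1 ← R1 + 2/3·R3.
R2 ← R2 + 2/3·R3.
Reading off the reduced rows gives x_1 = -11/5, x_2 = 2, x_3 = 1.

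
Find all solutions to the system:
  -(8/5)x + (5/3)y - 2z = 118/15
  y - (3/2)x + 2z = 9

infinitely many solutions

Row-reduce:
R1 ← R1 / (-8/5).
R2 ← R2 + 3/2·R1.
R2 ← R2 / (-9/16).
R1 ← R1 + 25/24·R2.
Rank is 2 with 3 unknowns, leaving z free.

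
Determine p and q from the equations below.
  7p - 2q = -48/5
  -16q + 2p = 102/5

Row-reduce the augmented matrix:
R1 ← R1 / (7).
R2 ← R2 − 2·R1.
R2 ← R2 / (-108/7).
R1 ← R1 + 2/7·R2.
Reading off the reduced rows gives p = -9/5, q = -3/2.

p = -9/5, q = -3/2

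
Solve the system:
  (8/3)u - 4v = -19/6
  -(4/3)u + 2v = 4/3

no solution

Row-reduce:
R1 ← R1 / (8/3).
R2 ← R2 + 4/3·R1.
Row 2 reduces to 0 = -1/4, a contradiction. The system is inconsistent.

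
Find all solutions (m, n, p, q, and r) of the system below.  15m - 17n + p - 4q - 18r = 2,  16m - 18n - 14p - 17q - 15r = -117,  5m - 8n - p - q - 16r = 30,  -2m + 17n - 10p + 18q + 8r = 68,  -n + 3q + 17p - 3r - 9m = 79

m = -2, n = 0, p = 2, q = 6, r = -3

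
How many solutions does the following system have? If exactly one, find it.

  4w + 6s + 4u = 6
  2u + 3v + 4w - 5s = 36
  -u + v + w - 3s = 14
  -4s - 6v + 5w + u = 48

u = 0, v = -1, w = 6, s = -3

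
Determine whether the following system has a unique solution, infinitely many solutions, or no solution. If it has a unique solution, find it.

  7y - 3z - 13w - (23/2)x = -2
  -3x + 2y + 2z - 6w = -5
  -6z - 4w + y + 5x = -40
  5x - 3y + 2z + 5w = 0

no solution

Row-reduce:
R1 ← R1 / (-23/2).
R2 ← R2 + 3·R1.
R3 ← R3 − 5·R1.
R4 ← R4 − 5·R1.
R2 ← R2 / (4/23).
R1 ← R1 + 14/23·R2.
R3 ← R3 − 93/23·R2.
R4 ← R4 − 1/23·R2.
R3 ← R3 / (-72).
R1 ← R1 − 10·R3.
R2 ← R2 − 16·R3.
Row 4 reduces to 0 = 1/4, a contradiction. The system is inconsistent.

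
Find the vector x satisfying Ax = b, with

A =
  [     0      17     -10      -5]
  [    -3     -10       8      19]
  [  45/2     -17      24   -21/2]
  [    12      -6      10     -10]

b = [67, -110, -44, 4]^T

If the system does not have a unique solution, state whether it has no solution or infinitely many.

Row-reduce:
Swap R1 and R2.
R1 ← R1 / (-3).
R3 ← R3 − 45/2·R1.
R4 ← R4 − 12·R1.
R2 ← R2 / (17).
R1 ← R1 − 10/3·R2.
R3 ← R3 + 92·R2.
R4 ← R4 + 46·R2.
R3 ← R3 / (508/17).
R1 ← R1 + 12/17·R3.
R2 ← R2 + 10/17·R3.
R4 ← R4 − 254/17·R3.
Row 4 reduces to 0 = -3/2, a contradiction. The system is inconsistent.

no solution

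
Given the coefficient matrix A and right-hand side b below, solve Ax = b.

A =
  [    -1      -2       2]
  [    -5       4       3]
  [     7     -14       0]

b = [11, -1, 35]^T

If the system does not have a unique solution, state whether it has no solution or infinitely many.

infinitely many solutions

Row-reduce:
R1 ← R1 / (-1).
R2 ← R2 + 5·R1.
R3 ← R3 − 7·R1.
R2 ← R2 / (14).
R1 ← R1 − 2·R2.
R3 ← R3 + 28·R2.
Rank is 2 with 3 unknowns, leaving x_3 free.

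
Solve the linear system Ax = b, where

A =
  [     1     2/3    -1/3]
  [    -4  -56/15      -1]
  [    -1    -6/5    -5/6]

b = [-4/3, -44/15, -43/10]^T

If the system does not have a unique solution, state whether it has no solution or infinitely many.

no solution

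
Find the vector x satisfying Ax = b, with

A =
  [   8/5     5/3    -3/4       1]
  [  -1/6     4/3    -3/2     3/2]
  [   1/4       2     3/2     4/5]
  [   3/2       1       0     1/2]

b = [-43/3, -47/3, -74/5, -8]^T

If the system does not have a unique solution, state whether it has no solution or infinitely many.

Row-reduce the augmented matrix:
R1 ← R1 / (8/5).
R2 ← R2 + 1/6·R1.
R3 ← R3 − 1/4·R1.
R4 ← R4 − 3/2·R1.
R2 ← R2 / (217/144).
R1 ← R1 − 25/24·R2.
R3 ← R3 − 167/96·R2.
R4 ← R4 + 9/16·R2.
R3 ← R3 / (2985/868).
R1 ← R1 − 135/217·R3.
R2 ← R2 + 909/868·R3.
R4 ← R4 − 99/868·R3.
R4 ← R4 / (4007/19900).
R1 ← R1 + 264/995·R4.
R2 ← R2 − 13863/19900·R4.
R3 ← R3 + 5243/14925·R4.
Reading off the reduced rows gives x_1 = 0, x_2 = -5, x_3 = 0, x_4 = -6.

x_1 = 0, x_2 = -5, x_3 = 0, x_4 = -6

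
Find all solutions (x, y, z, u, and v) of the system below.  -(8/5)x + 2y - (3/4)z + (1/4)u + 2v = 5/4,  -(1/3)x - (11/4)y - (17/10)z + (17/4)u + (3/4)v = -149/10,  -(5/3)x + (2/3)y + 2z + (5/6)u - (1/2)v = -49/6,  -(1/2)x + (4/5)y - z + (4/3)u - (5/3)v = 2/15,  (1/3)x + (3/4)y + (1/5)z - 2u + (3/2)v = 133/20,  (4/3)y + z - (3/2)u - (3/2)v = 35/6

no solution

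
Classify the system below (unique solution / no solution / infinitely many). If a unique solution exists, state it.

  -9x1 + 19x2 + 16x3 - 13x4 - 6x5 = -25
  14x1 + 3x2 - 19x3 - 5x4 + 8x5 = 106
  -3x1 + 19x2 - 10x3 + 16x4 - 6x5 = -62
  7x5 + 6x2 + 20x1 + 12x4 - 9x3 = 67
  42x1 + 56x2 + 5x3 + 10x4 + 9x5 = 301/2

Row-reduce:
R1 ← R1 / (-9).
R2 ← R2 − 14·R1.
R3 ← R3 + 3·R1.
R4 ← R4 − 20·R1.
R5 ← R5 − 42·R1.
R2 ← R2 / (293/9).
R1 ← R1 + 19/9·R2.
R3 ← R3 − 38/3·R2.
R4 ← R4 − 434/9·R2.
R5 ← R5 − 434/3·R2.
R3 ← R3 / (-5164/293).
R1 ← R1 + 409/293·R3.
R2 ← R2 − 53/293·R3.
R4 ← R4 − 5225/293·R3.
R5 ← R5 − 15675/293·R3.
R4 ← R4 / (263229/5164).
R1 ← R1 + 13317/5164·R4.
R2 ← R2 + 2403/5164·R4.
R3 ← R3 + 8833/5164·R4.
R5 ← R5 − 789687/5164·R4.
Row 5 reduces to 0 = -1/2, a contradiction. The system is inconsistent.

no solution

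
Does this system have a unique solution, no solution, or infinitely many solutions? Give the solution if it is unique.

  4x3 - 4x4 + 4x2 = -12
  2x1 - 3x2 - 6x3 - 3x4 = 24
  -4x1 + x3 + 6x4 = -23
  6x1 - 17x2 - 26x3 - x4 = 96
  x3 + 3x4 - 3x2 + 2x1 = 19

x1 = 3, x2 = -6, x3 = 1, x4 = -2

Row-reduce the augmented matrix:
Swap R1 and R2.
R1 ← R1 / (2).
R3 ← R3 + 4·R1.
R4 ← R4 − 6·R1.
R5 ← R5 − 2·R1.
R2 ← R2 / (4).
R1 ← R1 + 3/2·R2.
R3 ← R3 + 6·R2.
R4 ← R4 + 8·R2.
R3 ← R3 / (-5).
R1 ← R1 + 3/2·R3.
R2 ← R2 − 1·R3.
R5 ← R5 − 7·R3.
Swap R4 and R5.
R4 ← R4 / (-12/5).
R1 ← R1 + 6/5·R4.
R2 ← R2 + 11/5·R4.
R3 ← R3 − 6/5·R4.
R5 reduces to 0 = 0, so the extra equation is consistent.
Reading off the reduced rows gives x1 = 3, x2 = -6, x3 = 1, x4 = -2.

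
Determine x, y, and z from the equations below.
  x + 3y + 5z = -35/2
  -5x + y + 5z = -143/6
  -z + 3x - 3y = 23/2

x = 3/2, y = -4/3, z = -3

Row-reduce the augmented matrix:
R2 ← R2 + 5·R1.
R3 ← R3 − 3·R1.
R2 ← R2 / (16).
R1 ← R1 − 3·R2.
R3 ← R3 + 12·R2.
R3 ← R3 / (13/2).
R1 ← R1 + 5/8·R3.
R2 ← R2 − 15/8·R3.
Reading off the reduced rows gives x = 3/2, y = -4/3, z = -3.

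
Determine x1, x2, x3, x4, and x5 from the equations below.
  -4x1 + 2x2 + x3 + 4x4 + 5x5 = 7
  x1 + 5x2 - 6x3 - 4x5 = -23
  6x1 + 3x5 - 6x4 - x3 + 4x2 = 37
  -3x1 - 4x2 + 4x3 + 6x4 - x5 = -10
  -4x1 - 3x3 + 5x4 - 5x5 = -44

Row-reduce the augmented matrix:
R1 ← R1 / (-4).
R2 ← R2 − 1·R1.
R3 ← R3 − 6·R1.
R4 ← R4 + 3·R1.
R5 ← R5 + 4·R1.
R2 ← R2 / (11/2).
R1 ← R1 + 1/2·R2.
R3 ← R3 − 7·R2.
R4 ← R4 + 11/2·R2.
R5 ← R5 + 2·R2.
R3 ← R3 / (86/11).
R1 ← R1 + 17/22·R3.
R2 ← R2 + 23/22·R3.
R4 ← R4 + 5/2·R3.
R5 ← R5 + 67/11·R3.
R4 ← R4 / (309/86).
R1 ← R1 + 89/86·R4.
R2 ← R2 − 1/86·R4.
R3 ← R3 + 7/43·R4.
R5 ← R5 − 16/43·R4.
R5 ← R5 / (68/309).
R1 ← R1 + 305/309·R5.
R2 ← R2 − 427/309·R5.
R3 ← R3 − 511/309·R5.
R4 ← R4 + 260/309·R5.
Reading off the reduced rows gives x1 = 3, x2 = 2, x3 = 4, x4 = -1, x5 = 3.

x1 = 3, x2 = 2, x3 = 4, x4 = -1, x5 = 3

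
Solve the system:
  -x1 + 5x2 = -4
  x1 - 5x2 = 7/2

Row-reduce:
R1 ← R1 / (-1).
R2 ← R2 − 1·R1.
Row 2 reduces to 0 = -1/2, a contradiction. The system is inconsistent.

no solution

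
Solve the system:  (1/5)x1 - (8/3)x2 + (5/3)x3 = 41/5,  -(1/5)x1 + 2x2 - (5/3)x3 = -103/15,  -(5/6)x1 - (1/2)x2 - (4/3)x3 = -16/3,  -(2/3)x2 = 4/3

x1 = 6, x2 = -2, x3 = 1

Row-reduce the augmented matrix:
R1 ← R1 / (1/5).
R2 ← R2 + 1/5·R1.
R3 ← R3 + 5/6·R1.
R2 ← R2 / (-2/3).
R1 ← R1 + 40/3·R2.
R3 ← R3 + 209/18·R2.
R4 ← R4 + 2/3·R2.
R3 ← R3 / (101/18).
R1 ← R1 − 25/3·R3.
R4 reduces to 0 = 0, so the extra equation is consistent.
Reading off the reduced rows gives x1 = 6, x2 = -2, x3 = 1.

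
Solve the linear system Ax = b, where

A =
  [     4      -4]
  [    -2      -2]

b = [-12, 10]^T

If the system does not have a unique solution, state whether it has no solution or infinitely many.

x_1 = -4, x_2 = -1

Row-reduce the augmented matrix:
R1 ← R1 / (4).
R2 ← R2 + 2·R1.
R2 ← R2 / (-4).
R1 ← R1 + 1·R2.
Reading off the reduced rows gives x_1 = -4, x_2 = -1.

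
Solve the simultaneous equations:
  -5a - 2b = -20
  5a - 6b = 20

Row-reduce the augmented matrix:
R1 ← R1 / (-5).
R2 ← R2 − 5·R1.
R2 ← R2 / (-8).
R1 ← R1 − 2/5·R2.
Reading off the reduced rows gives a = 4, b = 0.

a = 4, b = 0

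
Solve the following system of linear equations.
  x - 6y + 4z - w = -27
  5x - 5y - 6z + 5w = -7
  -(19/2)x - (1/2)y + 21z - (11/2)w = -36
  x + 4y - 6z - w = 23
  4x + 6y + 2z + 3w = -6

no solution

Row-reduce:
R2 ← R2 − 5·R1.
R3 ← R3 + 19/2·R1.
R4 ← R4 − 1·R1.
R5 ← R5 − 4·R1.
R2 ← R2 / (25).
R1 ← R1 + 6·R2.
R3 ← R3 + 115/2·R2.
R4 ← R4 − 10·R2.
R5 ← R5 − 30·R2.
R3 ← R3 / (-4/5).
R1 ← R1 + 56/25·R3.
R2 ← R2 + 26/25·R3.
R4 ← R4 − 2/5·R3.
R5 ← R5 − 86/5·R3.
Swap R4 and R5.
R4 ← R4 / (167).
R1 ← R1 + 21·R4.
R2 ← R2 + 10·R4.
R3 ← R3 + 10·R4.
Row 5 reduces to 0 = -1/4, a contradiction. The system is inconsistent.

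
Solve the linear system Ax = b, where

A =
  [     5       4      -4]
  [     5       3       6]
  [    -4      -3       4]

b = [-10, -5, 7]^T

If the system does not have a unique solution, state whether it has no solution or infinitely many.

Row-reduce the augmented matrix:
R1 ← R1 / (5).
R2 ← R2 − 5·R1.
R3 ← R3 + 4·R1.
R2 ← R2 / (-1).
R1 ← R1 − 4/5·R2.
R3 ← R3 − 1/5·R2.
R3 ← R3 / (14/5).
R1 ← R1 − 36/5·R3.
R2 ← R2 + 10·R3.
Reading off the reduced rows gives x_1 = 2, x_2 = -5, x_3 = 0.

x_1 = 2, x_2 = -5, x_3 = 0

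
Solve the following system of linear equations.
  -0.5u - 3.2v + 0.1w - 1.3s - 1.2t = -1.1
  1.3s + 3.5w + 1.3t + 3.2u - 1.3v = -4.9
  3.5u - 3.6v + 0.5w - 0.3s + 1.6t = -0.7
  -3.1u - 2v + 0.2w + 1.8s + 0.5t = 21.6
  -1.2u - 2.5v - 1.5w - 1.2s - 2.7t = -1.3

u = -3, v = -2, w = -2, s = 4, t = 3

Row-reduce the augmented matrix:
R1 ← R1 / (-1/2).
R2 ← R2 − 16/5·R1.
R3 ← R3 − 7/2·R1.
R4 ← R4 + 31/10·R1.
R5 ← R5 + 6/5·R1.
R2 ← R2 / (-1089/50).
R1 ← R1 − 32/5·R2.
R3 ← R3 + 26·R2.
R4 ← R4 − 446/25·R2.
R5 ← R5 − 259/50·R2.
R3 ← R3 / (-2264/605).
R1 ← R1 − 123/121·R3.
R2 ← R2 + 23/121·R3.
R4 ← R4 − 719/242·R3.
R5 ← R5 + 457/605·R3.
R4 ← R4 / (74717/22640).
R1 ← R1 − 589/2264·R4.
R2 ← R2 − 847/2264·R4.
R3 ← R3 − 617/2264·R4.
R5 ← R5 − 1033/2264·R4.
R5 ← R5 / (-2204471/1120755).
R1 ← R1 − 324067/672453·R5.
R2 ← R2 + 9688/74717·R5.
R3 ← R3 + 333361/672453·R5.
R4 ← R4 − 228356/224151·R5.
Reading off the reduced rows gives u = -3, v = -2, w = -2, s = 4, t = 3.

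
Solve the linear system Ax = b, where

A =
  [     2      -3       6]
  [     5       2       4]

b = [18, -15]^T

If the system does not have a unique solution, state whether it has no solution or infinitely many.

Row-reduce:
R1 ← R1 / (2).
R2 ← R2 − 5·R1.
R2 ← R2 / (19/2).
R1 ← R1 + 3/2·R2.
Rank is 2 with 3 unknowns, leaving x_3 free.

infinitely many solutions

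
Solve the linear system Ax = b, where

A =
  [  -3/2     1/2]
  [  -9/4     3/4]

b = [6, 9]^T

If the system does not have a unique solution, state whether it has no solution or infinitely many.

infinitely many solutions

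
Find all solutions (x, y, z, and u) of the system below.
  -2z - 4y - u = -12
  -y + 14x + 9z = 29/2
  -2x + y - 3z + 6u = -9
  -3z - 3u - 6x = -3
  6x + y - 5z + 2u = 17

Row-reduce:
Swap R1 and R2.
R1 ← R1 / (14).
R3 ← R3 + 2·R1.
R4 ← R4 + 6·R1.
R5 ← R5 − 6·R1.
R2 ← R2 / (-4).
R1 ← R1 + 1/14·R2.
R3 ← R3 − 6/7·R2.
R4 ← R4 + 3/7·R2.
R5 ← R5 − 10/7·R2.
R3 ← R3 / (-15/7).
R1 ← R1 − 19/28·R3.
R2 ← R2 − 1/2·R3.
R4 ← R4 − 15/14·R3.
R5 ← R5 + 67/7·R3.
Swap R4 and R5.
R4 ← R4 / (-121/5).
R1 ← R1 − 37/20·R4.
R2 ← R2 − 8/5·R4.
R3 ← R3 + 27/10·R4.
Row 5 reduces to 0 = -1/4, a contradiction. The system is inconsistent.

no solution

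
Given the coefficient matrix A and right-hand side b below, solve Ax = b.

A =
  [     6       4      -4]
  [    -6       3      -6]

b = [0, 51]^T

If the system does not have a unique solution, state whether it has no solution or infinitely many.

infinitely many solutions

Row-reduce:
R1 ← R1 / (6).
R2 ← R2 + 6·R1.
R2 ← R2 / (7).
R1 ← R1 − 2/3·R2.
Rank is 2 with 3 unknowns, leaving x_3 free.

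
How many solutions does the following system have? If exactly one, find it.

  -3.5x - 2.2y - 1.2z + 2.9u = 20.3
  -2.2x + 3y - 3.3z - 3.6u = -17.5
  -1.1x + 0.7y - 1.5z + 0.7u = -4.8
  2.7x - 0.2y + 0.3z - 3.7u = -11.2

x = -5, y = -4, z = 5, u = 0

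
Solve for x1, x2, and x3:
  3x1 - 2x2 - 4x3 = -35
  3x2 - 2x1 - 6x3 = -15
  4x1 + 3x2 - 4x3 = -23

x1 = -3, x2 = 3, x3 = 5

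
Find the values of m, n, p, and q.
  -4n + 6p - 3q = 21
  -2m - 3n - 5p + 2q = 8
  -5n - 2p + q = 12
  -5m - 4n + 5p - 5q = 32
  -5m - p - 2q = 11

Row-reduce the augmented matrix:
Swap R1 and R2.
R1 ← R1 / (-2).
R4 ← R4 + 5·R1.
R5 ← R5 + 5·R1.
R2 ← R2 / (-4).
R1 ← R1 − 3/2·R2.
R3 ← R3 + 5·R2.
R4 ← R4 − 7/2·R2.
R5 ← R5 − 15/2·R2.
R3 ← R3 / (-19/2).
R1 ← R1 − 19/4·R3.
R2 ← R2 + 3/2·R3.
R4 ← R4 − 91/4·R3.
R5 ← R5 − 91/4·R3.
R4 ← R4 / (-5/4).
R1 ← R1 − 1/4·R4.
R3 ← R3 + 1/2·R4.
R5 ← R5 + 5/4·R4.
R5 reduces to 0 = 0, so the extra equation is consistent.
Reading off the reduced rows gives m = -4, n = -3, p = 3, q = 3.

m = -4, n = -3, p = 3, q = 3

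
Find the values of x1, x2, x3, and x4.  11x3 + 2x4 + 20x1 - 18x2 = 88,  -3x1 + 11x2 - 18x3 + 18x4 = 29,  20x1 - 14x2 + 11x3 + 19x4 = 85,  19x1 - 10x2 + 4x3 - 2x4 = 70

x1 = 2, x2 = -5, x3 = -4, x4 = 1

Row-reduce the augmented matrix:
R1 ← R1 / (20).
R2 ← R2 + 3·R1.
R3 ← R3 − 20·R1.
R4 ← R4 − 19·R1.
R2 ← R2 / (83/10).
R1 ← R1 + 9/10·R2.
R3 ← R3 − 4·R2.
R4 ← R4 − 71/10·R2.
R3 ← R3 / (654/83).
R1 ← R1 + 203/166·R3.
R2 ← R2 + 327/166·R3.
R4 ← R4 − 1251/166·R3.
R4 ← R4 / (-11937/436).
R1 ← R1 − 4387/1308·R4.
R2 ← R2 − 17/4·R4.
R3 ← R3 − 679/654·R4.
Reading off the reduced rows gives x1 = 2, x2 = -5, x3 = -4, x4 = 1.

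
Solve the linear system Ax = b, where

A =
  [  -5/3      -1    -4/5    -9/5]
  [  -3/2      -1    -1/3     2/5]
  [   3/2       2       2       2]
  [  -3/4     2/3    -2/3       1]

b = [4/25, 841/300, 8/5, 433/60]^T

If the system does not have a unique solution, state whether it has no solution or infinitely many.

Row-reduce the augmented matrix:
R1 ← R1 / (-5/3).
R2 ← R2 + 3/2·R1.
R3 ← R3 − 3/2·R1.
R4 ← R4 + 3/4·R1.
R2 ← R2 / (-1/10).
R1 ← R1 − 3/5·R2.
R3 ← R3 − 11/10·R2.
R4 ← R4 − 67/60·R2.
R3 ← R3 / (83/15).
R1 ← R1 − 14/5·R3.
R2 ← R2 + 58/15·R3.
R4 ← R4 − 361/90·R3.
R4 ← R4 / (1988/249).
R1 ← R1 − 732/415·R4.
R2 ← R2 + 1829/415·R4.
R3 ← R3 − 339/83·R4.
Reading off the reduced rows gives x_1 = -3, x_2 = 3, x_3 = -7/4, x_4 = 9/5.

x_1 = -3, x_2 = 3, x_3 = -7/4, x_4 = 9/5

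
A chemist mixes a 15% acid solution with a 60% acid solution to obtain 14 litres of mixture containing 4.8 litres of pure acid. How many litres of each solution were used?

Let a = litres of solution A, b = litres of solution B.
  a + b = 14
  (3/20)a + (3/5)b = 24/5
From equation 1: a = 14 − b.
Substitute into equation 2 and solve: b = 6.
Then a = 8.

litres of solution A: 8, litres of solution B: 6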